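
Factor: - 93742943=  - 7^1*109^1*122861^1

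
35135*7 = 245945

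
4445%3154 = 1291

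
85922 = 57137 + 28785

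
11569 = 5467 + 6102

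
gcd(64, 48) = 16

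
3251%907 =530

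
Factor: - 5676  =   - 2^2*3^1*11^1 * 43^1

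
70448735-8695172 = 61753563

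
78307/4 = 19576  +  3/4 =19576.75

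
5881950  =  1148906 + 4733044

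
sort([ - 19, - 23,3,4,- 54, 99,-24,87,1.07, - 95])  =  [-95,  -  54, - 24,-23 ,-19 , 1.07,  3  ,  4,87,99 ]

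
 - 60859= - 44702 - 16157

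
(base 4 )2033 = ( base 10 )143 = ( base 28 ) 53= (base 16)8F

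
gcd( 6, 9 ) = 3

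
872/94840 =109/11855=0.01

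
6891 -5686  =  1205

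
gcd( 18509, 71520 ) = 1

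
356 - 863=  - 507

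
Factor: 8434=2^1*4217^1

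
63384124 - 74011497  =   - 10627373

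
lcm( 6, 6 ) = 6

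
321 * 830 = 266430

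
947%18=11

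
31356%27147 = 4209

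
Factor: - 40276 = - 2^2*10069^1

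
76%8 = 4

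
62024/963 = 64 + 392/963 = 64.41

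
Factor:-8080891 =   -  7^1 * 13^1*88801^1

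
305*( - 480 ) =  - 146400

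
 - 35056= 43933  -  78989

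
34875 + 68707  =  103582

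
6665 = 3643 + 3022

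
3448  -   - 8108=11556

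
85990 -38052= 47938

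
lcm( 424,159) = 1272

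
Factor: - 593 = - 593^1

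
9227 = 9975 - 748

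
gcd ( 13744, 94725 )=1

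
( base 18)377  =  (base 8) 2121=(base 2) 10001010001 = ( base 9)1457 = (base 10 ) 1105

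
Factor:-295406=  - 2^1 *147703^1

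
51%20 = 11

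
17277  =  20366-3089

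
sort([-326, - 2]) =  [ - 326, - 2]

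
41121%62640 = 41121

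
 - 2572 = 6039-8611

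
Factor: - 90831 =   -  3^1*13^1*17^1*137^1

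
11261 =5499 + 5762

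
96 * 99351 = 9537696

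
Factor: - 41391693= - 3^2* 7^1  *239^1*2749^1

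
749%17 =1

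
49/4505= 49/4505 = 0.01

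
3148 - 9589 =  - 6441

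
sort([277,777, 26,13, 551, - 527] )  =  [-527,13 , 26 , 277,551,777]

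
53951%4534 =4077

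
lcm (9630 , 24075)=48150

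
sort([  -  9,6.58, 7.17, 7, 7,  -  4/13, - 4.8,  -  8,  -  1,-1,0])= [  -  9, -8,  -  4.8, - 1 , - 1, - 4/13, 0, 6.58,7,7, 7.17 ]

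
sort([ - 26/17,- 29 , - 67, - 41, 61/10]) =[ - 67, - 41, - 29, - 26/17 , 61/10]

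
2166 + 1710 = 3876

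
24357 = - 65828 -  - 90185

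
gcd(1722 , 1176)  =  42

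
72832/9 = 72832/9 = 8092.44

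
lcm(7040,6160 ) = 49280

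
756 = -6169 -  -6925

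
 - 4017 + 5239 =1222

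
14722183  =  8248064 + 6474119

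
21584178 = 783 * 27566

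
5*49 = 245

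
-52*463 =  - 24076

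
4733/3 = 4733/3 = 1577.67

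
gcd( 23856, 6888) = 168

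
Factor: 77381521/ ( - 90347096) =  - 11054503/12906728 = -2^( - 3)*179^1*1129^( - 1 )*1429^(-1)*61757^1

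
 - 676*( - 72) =48672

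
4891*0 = 0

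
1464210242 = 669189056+795021186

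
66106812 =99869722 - 33762910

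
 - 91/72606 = -91/72606 = - 0.00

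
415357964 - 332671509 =82686455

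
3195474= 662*4827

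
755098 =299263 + 455835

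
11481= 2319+9162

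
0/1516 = 0 =0.00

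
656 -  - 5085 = 5741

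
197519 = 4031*49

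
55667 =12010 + 43657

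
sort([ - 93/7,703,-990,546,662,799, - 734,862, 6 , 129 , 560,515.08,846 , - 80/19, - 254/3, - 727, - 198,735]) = [ - 990, - 734, - 727,- 198, - 254/3, - 93/7, - 80/19, 6, 129 , 515.08, 546,560, 662, 703,735,799, 846,862]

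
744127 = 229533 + 514594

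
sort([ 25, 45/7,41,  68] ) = [45/7,25,41,68 ]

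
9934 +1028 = 10962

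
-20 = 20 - 40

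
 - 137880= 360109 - 497989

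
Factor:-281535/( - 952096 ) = 2^(  -  5 )*3^1*5^1*137^2* 29753^( - 1 ) 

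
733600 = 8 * 91700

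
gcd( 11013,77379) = 3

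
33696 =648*52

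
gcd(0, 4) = 4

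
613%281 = 51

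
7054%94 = 4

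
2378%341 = 332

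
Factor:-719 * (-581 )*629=7^1*17^1 * 37^1 *83^1* 719^1 = 262757831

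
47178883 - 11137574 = 36041309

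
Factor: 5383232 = 2^6*19^2*233^1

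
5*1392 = 6960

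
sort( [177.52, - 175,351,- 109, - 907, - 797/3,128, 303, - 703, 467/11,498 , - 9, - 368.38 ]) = [ - 907, - 703, - 368.38, - 797/3 , - 175, - 109, - 9, 467/11,128,177.52,303 , 351,  498 ]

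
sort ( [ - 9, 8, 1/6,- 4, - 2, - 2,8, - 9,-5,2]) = [ - 9, - 9, - 5,-4, - 2, - 2,1/6 , 2,8,8]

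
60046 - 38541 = 21505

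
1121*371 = 415891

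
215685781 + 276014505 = 491700286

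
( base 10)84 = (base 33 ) 2I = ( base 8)124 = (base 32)2k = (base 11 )77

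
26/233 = 26/233 = 0.11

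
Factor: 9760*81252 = 793019520 = 2^7*3^2*5^1*37^1*61^2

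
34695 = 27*1285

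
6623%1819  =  1166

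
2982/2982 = 1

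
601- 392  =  209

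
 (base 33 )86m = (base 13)40B1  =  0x22e4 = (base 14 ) 3380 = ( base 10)8932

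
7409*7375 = 54641375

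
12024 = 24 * 501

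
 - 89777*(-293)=26304661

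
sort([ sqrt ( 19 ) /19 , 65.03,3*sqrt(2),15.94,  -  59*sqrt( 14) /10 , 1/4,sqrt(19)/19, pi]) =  [-59*sqrt( 14 ) /10,sqrt( 19)/19,  sqrt(19)/19, 1/4, pi, 3*sqrt( 2 ),15.94,65.03]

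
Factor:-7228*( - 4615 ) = 2^2*5^1 * 13^2*71^1 * 139^1 = 33357220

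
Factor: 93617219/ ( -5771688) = -2^( - 3)* 3^( - 1)*13^(-2 )*1423^ (-1)* 93617219^1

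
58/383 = 58/383 = 0.15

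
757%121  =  31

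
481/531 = 481/531 = 0.91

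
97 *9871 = 957487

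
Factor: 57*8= 2^3*3^1*19^1 = 456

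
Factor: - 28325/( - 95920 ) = 515/1744 = 2^( - 4 ) *5^1*103^1 * 109^ ( -1 )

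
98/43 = 98/43 = 2.28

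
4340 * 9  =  39060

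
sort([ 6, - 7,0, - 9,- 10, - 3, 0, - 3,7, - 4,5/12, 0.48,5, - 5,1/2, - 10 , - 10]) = [ - 10, - 10, - 10, - 9, - 7, - 5, - 4, - 3, -3, 0,0,5/12,0.48  ,  1/2,5, 6,7]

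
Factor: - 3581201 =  - 13^1*83^1*3319^1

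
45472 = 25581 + 19891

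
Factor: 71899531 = 11^2*594211^1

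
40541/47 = 862 + 27/47 = 862.57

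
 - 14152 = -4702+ - 9450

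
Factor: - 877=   -  877^1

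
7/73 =7/73=0.10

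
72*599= 43128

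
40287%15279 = 9729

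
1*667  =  667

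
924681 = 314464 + 610217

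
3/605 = 3/605 =0.00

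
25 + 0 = 25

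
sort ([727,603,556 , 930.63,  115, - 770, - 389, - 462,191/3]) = [ - 770, - 462 , - 389, 191/3,  115,556,603,727,930.63]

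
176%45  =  41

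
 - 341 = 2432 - 2773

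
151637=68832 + 82805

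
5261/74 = 5261/74 = 71.09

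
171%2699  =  171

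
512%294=218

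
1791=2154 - 363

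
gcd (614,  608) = 2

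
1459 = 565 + 894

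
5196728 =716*7258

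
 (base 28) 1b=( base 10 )39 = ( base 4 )213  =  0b100111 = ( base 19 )21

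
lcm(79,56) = 4424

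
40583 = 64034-23451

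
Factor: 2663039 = 2663039^1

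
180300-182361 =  - 2061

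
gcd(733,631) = 1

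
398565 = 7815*51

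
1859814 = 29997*62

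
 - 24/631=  - 24/631= -0.04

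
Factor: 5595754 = 2^1 *17^1*164581^1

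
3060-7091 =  - 4031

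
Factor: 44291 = 13^1*3407^1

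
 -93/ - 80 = 93/80 =1.16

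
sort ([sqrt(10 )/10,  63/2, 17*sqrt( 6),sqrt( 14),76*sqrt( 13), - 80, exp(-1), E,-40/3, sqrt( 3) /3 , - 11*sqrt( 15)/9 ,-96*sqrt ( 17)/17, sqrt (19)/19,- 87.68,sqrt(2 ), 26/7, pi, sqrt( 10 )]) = [-87.68,-80, - 96*sqrt( 17 )/17,-40/3,-11*sqrt( 15 )/9, sqrt( 19)/19, sqrt (10) /10,exp (- 1),sqrt(3) /3, sqrt( 2), E, pi, sqrt( 10 ), 26/7,sqrt( 14),63/2,17 * sqrt ( 6), 76*sqrt( 13 )] 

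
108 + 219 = 327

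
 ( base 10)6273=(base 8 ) 14201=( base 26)977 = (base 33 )5P3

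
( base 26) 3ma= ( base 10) 2610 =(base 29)330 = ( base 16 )A32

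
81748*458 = 37440584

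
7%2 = 1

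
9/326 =9/326 =0.03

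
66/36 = 1+5/6 = 1.83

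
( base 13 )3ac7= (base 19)1478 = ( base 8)20374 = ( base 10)8444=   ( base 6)103032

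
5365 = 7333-1968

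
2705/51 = 2705/51 =53.04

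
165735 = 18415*9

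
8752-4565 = 4187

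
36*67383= 2425788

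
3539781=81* 43701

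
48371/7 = 6910 + 1/7=6910.14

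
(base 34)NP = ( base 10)807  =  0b1100100111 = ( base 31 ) q1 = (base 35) n2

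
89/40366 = 89/40366= 0.00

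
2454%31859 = 2454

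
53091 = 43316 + 9775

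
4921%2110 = 701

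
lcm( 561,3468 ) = 38148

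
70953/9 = 23651/3 = 7883.67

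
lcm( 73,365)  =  365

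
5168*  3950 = 20413600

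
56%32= 24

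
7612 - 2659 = 4953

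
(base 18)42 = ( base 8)112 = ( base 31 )2C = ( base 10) 74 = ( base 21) 3B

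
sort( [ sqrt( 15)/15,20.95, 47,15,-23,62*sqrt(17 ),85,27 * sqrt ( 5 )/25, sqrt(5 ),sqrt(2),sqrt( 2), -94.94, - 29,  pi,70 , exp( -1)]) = [ - 94.94, - 29, - 23,sqrt( 15)/15,  exp(-1), sqrt ( 2), sqrt(2),sqrt(5),27*sqrt(5 ) /25,pi, 15,20.95,47,70,85,62 * sqrt (17 )] 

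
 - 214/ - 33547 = 214/33547 = 0.01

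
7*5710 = 39970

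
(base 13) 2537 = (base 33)4S5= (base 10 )5285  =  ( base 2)1010010100101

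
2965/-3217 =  - 1  +  252/3217 =- 0.92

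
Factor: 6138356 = 2^2*7^1*41^1*5347^1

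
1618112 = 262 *6176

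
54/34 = 1 + 10/17 = 1.59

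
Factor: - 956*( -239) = 228484 = 2^2*239^2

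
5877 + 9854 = 15731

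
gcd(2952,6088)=8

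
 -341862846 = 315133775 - 656996621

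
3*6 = 18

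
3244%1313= 618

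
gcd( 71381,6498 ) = 1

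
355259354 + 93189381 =448448735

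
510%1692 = 510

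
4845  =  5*969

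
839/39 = 21 + 20/39= 21.51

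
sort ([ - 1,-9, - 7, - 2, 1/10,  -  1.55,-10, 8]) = [-10,  -  9,-7, - 2, - 1.55,  -  1,1/10,8] 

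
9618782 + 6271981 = 15890763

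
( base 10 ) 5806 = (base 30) 6DG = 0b1011010101110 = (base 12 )343A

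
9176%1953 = 1364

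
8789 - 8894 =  - 105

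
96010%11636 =2922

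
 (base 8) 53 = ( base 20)23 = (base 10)43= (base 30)1d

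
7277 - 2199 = 5078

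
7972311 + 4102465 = 12074776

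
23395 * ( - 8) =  - 187160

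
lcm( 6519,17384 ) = 52152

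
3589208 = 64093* 56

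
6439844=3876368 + 2563476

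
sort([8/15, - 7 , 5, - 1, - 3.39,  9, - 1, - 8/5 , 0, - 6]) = [-7, - 6 ,-3.39,- 8/5,  -  1 , - 1,  0 , 8/15,5,9]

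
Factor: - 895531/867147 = -3^ ( - 1 ) * 7^1*13^2*757^1*289049^( - 1) 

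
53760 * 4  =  215040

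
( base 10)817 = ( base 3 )1010021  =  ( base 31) QB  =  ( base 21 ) 1hj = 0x331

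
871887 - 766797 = 105090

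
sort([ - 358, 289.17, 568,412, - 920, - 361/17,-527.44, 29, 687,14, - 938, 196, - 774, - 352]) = [ - 938, - 920,- 774, - 527.44,-358,-352, - 361/17, 14,29, 196, 289.17, 412 , 568, 687 ]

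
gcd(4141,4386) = 1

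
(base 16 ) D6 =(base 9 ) 257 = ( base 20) AE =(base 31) 6s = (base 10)214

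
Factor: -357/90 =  - 119/30 = -2^ ( - 1 )*3^ ( - 1 )*5^( - 1 )*7^1*17^1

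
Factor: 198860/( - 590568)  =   - 2^( - 1)* 3^( - 1)*5^1*11^( - 1)*61^1*163^1*2237^ ( - 1) = - 49715/147642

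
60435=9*6715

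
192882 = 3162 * 61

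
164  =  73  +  91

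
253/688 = 253/688 = 0.37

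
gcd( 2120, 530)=530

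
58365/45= 1297 = 1297.00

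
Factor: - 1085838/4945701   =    -  2^1 * 13^1*13921^1*1648567^( - 1) = - 361946/1648567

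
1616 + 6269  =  7885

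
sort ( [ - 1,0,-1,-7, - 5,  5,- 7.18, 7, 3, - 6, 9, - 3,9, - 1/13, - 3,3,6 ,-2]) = [ - 7.18, - 7 , - 6, - 5, - 3, - 3, - 2, - 1, - 1, - 1/13, 0,3 , 3,5, 6,7,9,9 ]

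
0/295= 0 = 0.00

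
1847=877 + 970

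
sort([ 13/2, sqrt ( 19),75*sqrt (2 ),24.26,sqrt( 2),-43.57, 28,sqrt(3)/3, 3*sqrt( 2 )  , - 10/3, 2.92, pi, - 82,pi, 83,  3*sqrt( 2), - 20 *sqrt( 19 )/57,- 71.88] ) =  [  -  82, - 71.88, - 43.57, - 10/3,  -  20*sqrt( 19 ) /57, sqrt( 3 ) /3, sqrt( 2 ), 2.92, pi, pi,3*sqrt ( 2),3*sqrt( 2 ) , sqrt( 19 ), 13/2, 24.26, 28, 83, 75*sqrt( 2) ]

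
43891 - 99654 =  - 55763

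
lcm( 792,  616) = 5544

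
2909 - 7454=-4545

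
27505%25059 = 2446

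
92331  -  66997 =25334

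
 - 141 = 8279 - 8420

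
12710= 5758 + 6952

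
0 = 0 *9151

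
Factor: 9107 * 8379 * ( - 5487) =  - 418699543311 = -3^3 *7^3*19^1*31^1 * 59^1*1301^1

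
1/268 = 1/268= 0.00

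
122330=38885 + 83445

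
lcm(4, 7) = 28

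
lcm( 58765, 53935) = 3937255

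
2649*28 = 74172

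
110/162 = 55/81 =0.68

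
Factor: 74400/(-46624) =- 75/47 = - 3^1 * 5^2 *47^( - 1)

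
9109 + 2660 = 11769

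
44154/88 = 501 + 3/4 = 501.75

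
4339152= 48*90399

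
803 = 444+359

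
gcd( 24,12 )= 12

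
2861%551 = 106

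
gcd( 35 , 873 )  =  1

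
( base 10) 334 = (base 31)ao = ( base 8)516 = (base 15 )174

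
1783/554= 3+121/554 = 3.22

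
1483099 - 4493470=-3010371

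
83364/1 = 83364 = 83364.00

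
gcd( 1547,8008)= 91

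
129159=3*43053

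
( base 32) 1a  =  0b101010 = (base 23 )1j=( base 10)42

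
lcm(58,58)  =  58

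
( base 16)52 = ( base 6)214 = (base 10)82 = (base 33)2G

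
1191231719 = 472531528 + 718700191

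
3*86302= 258906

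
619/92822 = 619/92822 = 0.01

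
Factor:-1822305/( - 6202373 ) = 3^1* 5^1 * 121487^1 * 6202373^( - 1)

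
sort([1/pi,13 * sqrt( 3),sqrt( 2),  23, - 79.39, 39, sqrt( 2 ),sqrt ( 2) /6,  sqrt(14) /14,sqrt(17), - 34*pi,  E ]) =[  -  34*pi, - 79.39,sqrt ( 2)/6,sqrt (14 ) /14,1/pi, sqrt( 2 ) , sqrt(2 ) , E , sqrt(17),  13*sqrt( 3 ), 23, 39]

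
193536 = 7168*27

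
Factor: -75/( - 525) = 1/7 = 7^(- 1)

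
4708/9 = 523 + 1/9  =  523.11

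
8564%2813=125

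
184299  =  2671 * 69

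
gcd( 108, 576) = 36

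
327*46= 15042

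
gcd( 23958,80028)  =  18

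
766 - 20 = 746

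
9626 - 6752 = 2874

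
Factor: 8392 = 2^3* 1049^1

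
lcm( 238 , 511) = 17374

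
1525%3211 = 1525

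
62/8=31/4 = 7.75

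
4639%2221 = 197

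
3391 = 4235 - 844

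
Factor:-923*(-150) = 2^1 * 3^1*5^2*13^1 * 71^1 = 138450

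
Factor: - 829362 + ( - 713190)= -2^3 * 3^1*11^1*5843^1 = - 1542552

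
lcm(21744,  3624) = 21744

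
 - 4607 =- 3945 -662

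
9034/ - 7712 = -2+3195/3856=- 1.17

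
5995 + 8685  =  14680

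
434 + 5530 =5964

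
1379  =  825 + 554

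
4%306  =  4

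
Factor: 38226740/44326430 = 2^1*19^( - 1 ) * 191^1*10007^1*233297^( - 1 ) = 3822674/4432643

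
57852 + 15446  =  73298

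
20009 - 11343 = 8666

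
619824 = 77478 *8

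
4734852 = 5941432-1206580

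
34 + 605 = 639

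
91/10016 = 91/10016 = 0.01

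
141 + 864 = 1005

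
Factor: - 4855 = - 5^1*971^1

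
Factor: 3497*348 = 1216956  =  2^2*3^1 * 13^1*29^1*269^1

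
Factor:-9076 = - 2^2 * 2269^1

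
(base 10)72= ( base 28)2g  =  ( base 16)48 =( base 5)242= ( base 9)80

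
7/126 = 1/18 = 0.06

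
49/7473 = 49/7473= 0.01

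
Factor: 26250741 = 3^2*11^1 * 53^1 * 5003^1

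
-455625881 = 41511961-497137842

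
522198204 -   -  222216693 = 744414897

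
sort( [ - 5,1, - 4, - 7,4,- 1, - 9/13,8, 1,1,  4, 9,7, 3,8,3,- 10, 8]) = [ - 10, - 7, - 5, -4, - 1, - 9/13, 1, 1,1, 3,3 , 4,4,7, 8, 8,  8,9]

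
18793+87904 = 106697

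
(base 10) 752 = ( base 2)1011110000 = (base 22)1C4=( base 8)1360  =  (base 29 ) pr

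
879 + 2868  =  3747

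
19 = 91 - 72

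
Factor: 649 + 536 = 3^1*5^1*79^1 = 1185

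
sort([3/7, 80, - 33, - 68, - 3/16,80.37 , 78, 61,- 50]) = [ - 68, - 50, -33,  -  3/16,3/7 , 61,78, 80,80.37]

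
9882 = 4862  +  5020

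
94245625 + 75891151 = 170136776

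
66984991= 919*72889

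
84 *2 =168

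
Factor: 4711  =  7^1*673^1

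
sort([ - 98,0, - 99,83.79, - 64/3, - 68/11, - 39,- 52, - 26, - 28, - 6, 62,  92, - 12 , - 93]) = [ - 99, - 98, - 93, - 52, - 39,-28, - 26, - 64/3, -12, - 68/11, - 6,0, 62,83.79, 92 ] 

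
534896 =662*808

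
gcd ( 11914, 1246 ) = 14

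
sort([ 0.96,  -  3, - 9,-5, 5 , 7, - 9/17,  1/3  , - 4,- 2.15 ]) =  [ - 9, - 5, - 4, - 3, - 2.15, -9/17, 1/3, 0.96 , 5, 7] 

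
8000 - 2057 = 5943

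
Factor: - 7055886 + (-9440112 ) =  - 16495998 = - 2^1 * 3^1 *71^1*38723^1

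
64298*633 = 40700634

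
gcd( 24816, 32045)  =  1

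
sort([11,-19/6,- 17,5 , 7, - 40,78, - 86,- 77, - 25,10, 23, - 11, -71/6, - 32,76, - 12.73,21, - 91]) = [-91, - 86,- 77, - 40, - 32, - 25, - 17, - 12.73, - 71/6, - 11,-19/6 , 5,7, 10,11,  21,23, 76, 78 ]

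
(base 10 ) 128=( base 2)10000000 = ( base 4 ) 2000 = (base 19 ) 6e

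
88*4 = 352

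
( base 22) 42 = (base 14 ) 66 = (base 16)5a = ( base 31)2S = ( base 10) 90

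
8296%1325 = 346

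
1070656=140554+930102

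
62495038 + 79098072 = 141593110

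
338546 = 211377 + 127169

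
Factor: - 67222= - 2^1*19^1*29^1* 61^1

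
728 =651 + 77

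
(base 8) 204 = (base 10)132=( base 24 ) 5c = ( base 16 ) 84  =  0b10000100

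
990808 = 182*5444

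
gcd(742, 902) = 2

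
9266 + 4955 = 14221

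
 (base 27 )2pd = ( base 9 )2844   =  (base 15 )981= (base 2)100001100010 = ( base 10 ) 2146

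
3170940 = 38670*82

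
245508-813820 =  - 568312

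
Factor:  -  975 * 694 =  - 2^1 * 3^1*5^2*13^1 * 347^1 = -676650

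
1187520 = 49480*24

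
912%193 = 140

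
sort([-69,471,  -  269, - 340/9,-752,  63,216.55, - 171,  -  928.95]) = [-928.95, - 752, - 269, - 171, - 69, - 340/9,63,216.55,471 ]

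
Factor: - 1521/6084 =  -  2^( - 2) = -  1/4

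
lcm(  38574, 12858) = 38574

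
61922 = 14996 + 46926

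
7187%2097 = 896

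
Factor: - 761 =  - 761^1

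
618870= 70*8841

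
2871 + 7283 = 10154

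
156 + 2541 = 2697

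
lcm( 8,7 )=56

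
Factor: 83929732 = 2^2*20982433^1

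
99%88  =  11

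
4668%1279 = 831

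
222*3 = 666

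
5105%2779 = 2326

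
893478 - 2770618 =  - 1877140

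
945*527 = 498015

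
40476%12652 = 2520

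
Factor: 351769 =11^1*113^1 * 283^1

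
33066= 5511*6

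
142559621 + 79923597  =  222483218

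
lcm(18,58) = 522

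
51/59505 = 17/19835 = 0.00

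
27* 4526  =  122202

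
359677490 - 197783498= 161893992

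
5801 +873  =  6674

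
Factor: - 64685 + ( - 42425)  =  - 2^1*5^1*10711^1=   - 107110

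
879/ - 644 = -879/644 = - 1.36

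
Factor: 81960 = 2^3*3^1*5^1* 683^1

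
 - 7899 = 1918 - 9817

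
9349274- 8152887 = 1196387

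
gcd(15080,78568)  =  8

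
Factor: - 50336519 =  - 163^1*308813^1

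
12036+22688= 34724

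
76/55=1 + 21/55 = 1.38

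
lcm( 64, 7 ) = 448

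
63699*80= 5095920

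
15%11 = 4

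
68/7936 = 17/1984= 0.01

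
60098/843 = 71 + 245/843 = 71.29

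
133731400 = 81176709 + 52554691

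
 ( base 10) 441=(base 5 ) 3231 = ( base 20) 121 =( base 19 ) 144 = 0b110111001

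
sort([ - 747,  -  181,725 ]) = [ - 747, - 181,725] 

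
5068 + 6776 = 11844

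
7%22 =7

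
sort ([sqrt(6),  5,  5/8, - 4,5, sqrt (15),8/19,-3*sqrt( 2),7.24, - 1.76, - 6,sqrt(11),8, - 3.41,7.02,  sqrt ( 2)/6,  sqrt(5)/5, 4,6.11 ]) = [ - 6, - 3*sqrt (2), - 4, - 3.41, - 1.76, sqrt (2 )/6, 8/19,sqrt( 5)/5,5/8,sqrt( 6), sqrt (11 ),sqrt (15),4, 5, 5,6.11  ,  7.02, 7.24,8]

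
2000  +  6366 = 8366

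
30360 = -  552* ( - 55 ) 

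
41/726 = 41/726 = 0.06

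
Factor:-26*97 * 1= -2^1 *13^1*97^1 = - 2522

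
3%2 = 1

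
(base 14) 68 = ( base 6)232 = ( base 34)2O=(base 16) 5C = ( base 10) 92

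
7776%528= 384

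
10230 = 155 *66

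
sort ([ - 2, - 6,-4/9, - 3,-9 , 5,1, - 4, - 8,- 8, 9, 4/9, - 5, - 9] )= [ - 9,-9,-8, - 8,-6, - 5, - 4, - 3,-2, - 4/9, 4/9,  1, 5, 9 ]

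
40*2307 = 92280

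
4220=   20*211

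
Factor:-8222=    - 2^1*4111^1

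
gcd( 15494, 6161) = 61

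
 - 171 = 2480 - 2651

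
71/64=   71/64 = 1.11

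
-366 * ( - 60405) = 22108230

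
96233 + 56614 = 152847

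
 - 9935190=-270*36797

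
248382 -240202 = 8180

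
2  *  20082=40164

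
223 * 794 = 177062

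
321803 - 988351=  - 666548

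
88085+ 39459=127544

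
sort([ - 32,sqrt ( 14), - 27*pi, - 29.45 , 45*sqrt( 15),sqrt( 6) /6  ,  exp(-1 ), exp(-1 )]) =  [ - 27 * pi,  -  32, - 29.45,exp( - 1),exp( - 1 ),sqrt( 6) /6,sqrt( 14 ), 45  *  sqrt( 15) ]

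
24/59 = 24/59 = 0.41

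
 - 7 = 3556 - 3563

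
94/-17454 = - 1 + 8680/8727 = - 0.01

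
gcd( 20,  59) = 1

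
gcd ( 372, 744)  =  372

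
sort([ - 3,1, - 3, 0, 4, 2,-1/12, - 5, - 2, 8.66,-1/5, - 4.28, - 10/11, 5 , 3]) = [ - 5, - 4.28, - 3,  -  3 , - 2, - 10/11, - 1/5,- 1/12, 0, 1, 2, 3,4, 5 , 8.66 ] 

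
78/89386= 39/44693 = 0.00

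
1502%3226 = 1502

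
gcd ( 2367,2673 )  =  9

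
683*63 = 43029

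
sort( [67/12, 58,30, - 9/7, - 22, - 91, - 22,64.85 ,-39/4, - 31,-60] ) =[ - 91,  -  60, - 31, - 22, - 22, - 39/4, - 9/7,67/12, 30, 58, 64.85] 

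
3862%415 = 127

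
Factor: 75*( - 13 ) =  -975 = - 3^1*5^2*13^1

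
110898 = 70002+40896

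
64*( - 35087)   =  -2245568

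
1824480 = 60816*30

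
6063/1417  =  4+ 395/1417= 4.28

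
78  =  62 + 16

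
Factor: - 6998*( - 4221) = 2^1*3^2*7^1*67^1 * 3499^1 = 29538558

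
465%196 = 73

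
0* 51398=0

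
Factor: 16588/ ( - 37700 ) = -11/25=- 5^ ( - 2 )*11^1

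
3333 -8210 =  - 4877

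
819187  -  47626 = 771561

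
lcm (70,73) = 5110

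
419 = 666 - 247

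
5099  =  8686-3587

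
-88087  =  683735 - 771822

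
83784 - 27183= 56601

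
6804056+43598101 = 50402157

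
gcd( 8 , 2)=2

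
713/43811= 713/43811 = 0.02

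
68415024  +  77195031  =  145610055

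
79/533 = 79/533= 0.15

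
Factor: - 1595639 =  - 19^1*137^1 *613^1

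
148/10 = 74/5 =14.80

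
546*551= 300846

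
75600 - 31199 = 44401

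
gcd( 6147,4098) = 2049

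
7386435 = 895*8253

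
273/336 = 13/16=0.81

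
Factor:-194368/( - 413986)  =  2^5*  3037^1*206993^( - 1) = 97184/206993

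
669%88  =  53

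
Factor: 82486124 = 2^2*7^1*  2945933^1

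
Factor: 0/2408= 0^1 = 0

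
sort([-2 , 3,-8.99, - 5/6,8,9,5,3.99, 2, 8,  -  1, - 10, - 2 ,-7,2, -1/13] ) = [-10,-8.99,-7,-2,-2,  -  1, - 5/6, - 1/13,2, 2,  3,3.99,5,  8, 8,9] 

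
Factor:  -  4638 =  - 2^1 * 3^1*773^1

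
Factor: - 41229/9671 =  -3^4*19^(- 1 ) = - 81/19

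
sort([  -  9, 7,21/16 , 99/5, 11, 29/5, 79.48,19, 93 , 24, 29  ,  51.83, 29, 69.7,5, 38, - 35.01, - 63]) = [-63, - 35.01, - 9,21/16,5,29/5,7, 11,19, 99/5,24,  29,29,38,51.83,  69.7,79.48, 93] 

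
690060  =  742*930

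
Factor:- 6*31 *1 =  - 186= - 2^1*3^1  *  31^1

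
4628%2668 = 1960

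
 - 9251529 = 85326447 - 94577976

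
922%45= 22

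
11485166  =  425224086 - 413738920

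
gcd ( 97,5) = 1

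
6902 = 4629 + 2273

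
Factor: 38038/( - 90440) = -143/340  =  - 2^(-2)*5^ (- 1)*11^1*13^1*17^(-1)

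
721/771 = 721/771  =  0.94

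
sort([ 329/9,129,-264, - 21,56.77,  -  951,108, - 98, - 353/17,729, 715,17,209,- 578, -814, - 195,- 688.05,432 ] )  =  [ - 951, - 814, - 688.05, -578,-264, - 195, - 98, - 21, - 353/17,17, 329/9,56.77,  108, 129 , 209  ,  432,715,729]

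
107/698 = 107/698 = 0.15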